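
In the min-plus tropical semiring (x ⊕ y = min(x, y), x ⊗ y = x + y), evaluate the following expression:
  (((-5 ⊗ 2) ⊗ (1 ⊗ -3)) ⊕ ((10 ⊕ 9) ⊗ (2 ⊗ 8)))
(((-5 ⊗ 2) ⊗ (1 ⊗ -3)) ⊕ ((10 ⊕ 9) ⊗ (2 ⊗ 8))) = -5

Expand innermost to outermost. Recall ⊕ takes the minimum of its arguments and ⊗ takes their sum. Working out the expression (((-5 ⊗ 2) ⊗ (1 ⊗ -3)) ⊕ ((10 ⊕ 9) ⊗ (2 ⊗ 8))) gives -5.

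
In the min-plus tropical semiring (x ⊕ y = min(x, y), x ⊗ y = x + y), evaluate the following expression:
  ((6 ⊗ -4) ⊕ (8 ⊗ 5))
((6 ⊗ -4) ⊕ (8 ⊗ 5)) = 2

Expand innermost to outermost. Recall ⊕ takes the minimum of its arguments and ⊗ takes their sum. Working out the expression ((6 ⊗ -4) ⊕ (8 ⊗ 5)) gives 2.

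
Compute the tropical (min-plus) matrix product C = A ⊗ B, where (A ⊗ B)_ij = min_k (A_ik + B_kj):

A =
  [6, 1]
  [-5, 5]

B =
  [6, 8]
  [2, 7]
A ⊗ B =
  [3, 8]
  [1, 3]

Apply the min-plus product entry-by-entry:
  C[0][0] = min over k of (A[0][0] + B[0][0] = 6 + 6 = 12, A[0][1] + B[1][0] = 1 + 2 = 3) = 3 (attained at k = 1)
  C[0][1] = min over k of (A[0][0] + B[0][1] = 6 + 8 = 14, A[0][1] + B[1][1] = 1 + 7 = 8) = 8 (attained at k = 1)
  C[1][0] = min over k of (A[1][0] + B[0][0] = -5 + 6 = 1, A[1][1] + B[1][0] = 5 + 2 = 7) = 1 (attained at k = 0)
  C[1][1] = min over k of (A[1][0] + B[0][1] = -5 + 8 = 3, A[1][1] + B[1][1] = 5 + 7 = 12) = 3 (attained at k = 0)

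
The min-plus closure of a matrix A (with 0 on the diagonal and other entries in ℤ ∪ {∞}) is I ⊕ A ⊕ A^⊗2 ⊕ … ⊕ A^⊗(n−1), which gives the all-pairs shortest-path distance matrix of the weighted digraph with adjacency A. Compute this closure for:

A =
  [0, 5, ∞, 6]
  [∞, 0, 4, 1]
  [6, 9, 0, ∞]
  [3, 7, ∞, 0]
Closure =
  [0, 5, 9, 6]
  [4, 0, 4, 1]
  [6, 9, 0, 10]
  [3, 7, 11, 0]

This is the Floyd-Warshall all-pairs shortest-path computation. For each intermediate vertex k = 0, 1, …, 3, update dist[i][j] ← min(dist[i][j], dist[i][k] + dist[k][j]). The final matrix gives, for each (i, j), the minimum total weight of any directed path from i to j (possibly empty when i = j).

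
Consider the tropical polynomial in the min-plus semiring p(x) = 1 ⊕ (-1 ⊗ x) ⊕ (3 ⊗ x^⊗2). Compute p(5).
p(5) = 1

A tropical monomial a ⊗ x^⊗i evaluates to a + i · x. Evaluating each term at x = 5:
  Term 0 contributes 1 + 0 · 5 = 1
  Term 1 contributes -1 + 1 · 5 = 4
  Term 2 contributes 3 + 2 · 5 = 13
p(5) = ⊕ of these = min[1, 4, 13] = 1.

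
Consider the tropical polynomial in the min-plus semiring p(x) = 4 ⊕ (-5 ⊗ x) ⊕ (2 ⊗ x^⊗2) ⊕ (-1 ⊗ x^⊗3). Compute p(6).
p(6) = 1

A tropical monomial a ⊗ x^⊗i evaluates to a + i · x. Evaluating each term at x = 6:
  Term 0 contributes 4 + 0 · 6 = 4
  Term 1 contributes -5 + 1 · 6 = 1
  Term 2 contributes 2 + 2 · 6 = 14
  Term 3 contributes -1 + 3 · 6 = 17
p(6) = ⊕ of these = min[4, 1, 14, 17] = 1.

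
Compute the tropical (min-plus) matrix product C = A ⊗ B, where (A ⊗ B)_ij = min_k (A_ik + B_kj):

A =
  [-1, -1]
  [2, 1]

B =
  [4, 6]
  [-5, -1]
A ⊗ B =
  [-6, -2]
  [-4, 0]

Apply the min-plus product entry-by-entry:
  C[0][0] = min over k of (A[0][0] + B[0][0] = -1 + 4 = 3, A[0][1] + B[1][0] = -1 + -5 = -6) = -6 (attained at k = 1)
  C[0][1] = min over k of (A[0][0] + B[0][1] = -1 + 6 = 5, A[0][1] + B[1][1] = -1 + -1 = -2) = -2 (attained at k = 1)
  C[1][0] = min over k of (A[1][0] + B[0][0] = 2 + 4 = 6, A[1][1] + B[1][0] = 1 + -5 = -4) = -4 (attained at k = 1)
  C[1][1] = min over k of (A[1][0] + B[0][1] = 2 + 6 = 8, A[1][1] + B[1][1] = 1 + -1 = 0) = 0 (attained at k = 1)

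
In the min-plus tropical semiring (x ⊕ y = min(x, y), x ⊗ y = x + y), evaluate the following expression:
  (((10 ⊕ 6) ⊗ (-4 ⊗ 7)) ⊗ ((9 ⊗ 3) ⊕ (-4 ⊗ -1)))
(((10 ⊕ 6) ⊗ (-4 ⊗ 7)) ⊗ ((9 ⊗ 3) ⊕ (-4 ⊗ -1))) = 4

Expand innermost to outermost. Recall ⊕ takes the minimum of its arguments and ⊗ takes their sum. Working out the expression (((10 ⊕ 6) ⊗ (-4 ⊗ 7)) ⊗ ((9 ⊗ 3) ⊕ (-4 ⊗ -1))) gives 4.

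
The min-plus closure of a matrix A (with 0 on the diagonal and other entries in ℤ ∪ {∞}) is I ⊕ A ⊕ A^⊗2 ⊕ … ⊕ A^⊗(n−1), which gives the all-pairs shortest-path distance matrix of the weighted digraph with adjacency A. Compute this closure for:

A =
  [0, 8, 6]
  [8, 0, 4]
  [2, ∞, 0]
Closure =
  [0, 8, 6]
  [6, 0, 4]
  [2, 10, 0]

This is the Floyd-Warshall all-pairs shortest-path computation. For each intermediate vertex k = 0, 1, …, 2, update dist[i][j] ← min(dist[i][j], dist[i][k] + dist[k][j]). The final matrix gives, for each (i, j), the minimum total weight of any directed path from i to j (possibly empty when i = j).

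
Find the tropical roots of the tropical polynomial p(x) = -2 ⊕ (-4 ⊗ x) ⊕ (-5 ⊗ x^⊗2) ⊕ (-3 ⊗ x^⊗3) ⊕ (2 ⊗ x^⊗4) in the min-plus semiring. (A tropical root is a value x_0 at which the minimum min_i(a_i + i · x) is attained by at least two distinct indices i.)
Roots: {-5, -2, 1, 2}

Each tropical root is a break point of the lower envelope of the lines y = a_i + i · x (there are 5 lines, with slopes 0, 1, ..., 4). Only the lines that attain the minimum somewhere contribute to roots; other lines are dominated. Here the surviving (envelope) indices are i = 4, i = 3, i = 2, i = 1, i = 0.
Intersections between consecutive envelope lines give the roots: for adjacent envelope indices i < j the intersection is x = (a_i − a_j) / (j − i). Reading off the sorted break points: {-5, -2, 1, 2}.
Verification: at each break x_0, at least two indices attain the minimum of min_i(a_i + i · x_0).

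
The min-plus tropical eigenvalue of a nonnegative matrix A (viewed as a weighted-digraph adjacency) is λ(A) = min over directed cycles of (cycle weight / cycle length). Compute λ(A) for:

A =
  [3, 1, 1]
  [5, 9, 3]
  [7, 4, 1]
λ(A) = 1

Enumerate directed cycles and compute their means (weight / length). Sample:
  cycle 0 → 0: weight = 3, length = 1, mean = 3/1 ≈ 3.000
  cycle 1 → 1: weight = 9, length = 1, mean = 9/1 ≈ 9.000
  cycle 2 → 2: weight = 1, length = 1, mean = 1/1 ≈ 1.000
  cycle 0 → 1 → 0: weight = 6, length = 2, mean = 6/2 ≈ 3.000
  cycle 0 → 2 → 0: weight = 8, length = 2, mean = 8/2 ≈ 4.000
  cycle 1 → 0 → 1: weight = 6, length = 2, mean = 6/2 ≈ 3.000
Minimum mean = 1.000, attained e.g. along the cycle 2 → 2 with weight 1 and length 1. So λ(A) = 1/1 = 1.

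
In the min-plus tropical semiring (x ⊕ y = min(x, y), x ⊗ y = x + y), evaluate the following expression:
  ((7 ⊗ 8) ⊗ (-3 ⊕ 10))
((7 ⊗ 8) ⊗ (-3 ⊕ 10)) = 12

Expand innermost to outermost. Recall ⊕ takes the minimum of its arguments and ⊗ takes their sum. Working out the expression ((7 ⊗ 8) ⊗ (-3 ⊕ 10)) gives 12.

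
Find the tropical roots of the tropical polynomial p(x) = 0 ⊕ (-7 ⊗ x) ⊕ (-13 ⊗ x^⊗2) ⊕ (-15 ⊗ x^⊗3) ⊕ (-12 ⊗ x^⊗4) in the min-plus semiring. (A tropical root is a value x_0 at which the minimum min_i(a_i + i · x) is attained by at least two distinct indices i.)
Roots: {-3, 2, 6, 7}

Each tropical root is a break point of the lower envelope of the lines y = a_i + i · x (there are 5 lines, with slopes 0, 1, ..., 4). Only the lines that attain the minimum somewhere contribute to roots; other lines are dominated. Here the surviving (envelope) indices are i = 4, i = 3, i = 2, i = 1, i = 0.
Intersections between consecutive envelope lines give the roots: for adjacent envelope indices i < j the intersection is x = (a_i − a_j) / (j − i). Reading off the sorted break points: {-3, 2, 6, 7}.
Verification: at each break x_0, at least two indices attain the minimum of min_i(a_i + i · x_0).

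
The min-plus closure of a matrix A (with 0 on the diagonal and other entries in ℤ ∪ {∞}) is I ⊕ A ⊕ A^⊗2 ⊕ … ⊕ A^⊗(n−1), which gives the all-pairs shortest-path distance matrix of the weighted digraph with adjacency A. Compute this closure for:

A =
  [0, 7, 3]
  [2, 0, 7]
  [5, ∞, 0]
Closure =
  [0, 7, 3]
  [2, 0, 5]
  [5, 12, 0]

This is the Floyd-Warshall all-pairs shortest-path computation. For each intermediate vertex k = 0, 1, …, 2, update dist[i][j] ← min(dist[i][j], dist[i][k] + dist[k][j]). The final matrix gives, for each (i, j), the minimum total weight of any directed path from i to j (possibly empty when i = j).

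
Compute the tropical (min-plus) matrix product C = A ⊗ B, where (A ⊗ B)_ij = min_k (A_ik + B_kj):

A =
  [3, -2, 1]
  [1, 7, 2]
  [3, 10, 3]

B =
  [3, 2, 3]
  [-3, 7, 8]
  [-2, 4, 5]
A ⊗ B =
  [-5, 5, 6]
  [0, 3, 4]
  [1, 5, 6]

Apply the min-plus product entry-by-entry:
  C[0][0] = min over k of (A[0][0] + B[0][0] = 3 + 3 = 6, A[0][1] + B[1][0] = -2 + -3 = -5, A[0][2] + B[2][0] = 1 + -2 = -1) = -5 (attained at k = 1)
  C[0][1] = min over k of (A[0][0] + B[0][1] = 3 + 2 = 5, A[0][1] + B[1][1] = -2 + 7 = 5, A[0][2] + B[2][1] = 1 + 4 = 5) = 5 (attained at k = 0)
  C[0][2] = min over k of (A[0][0] + B[0][2] = 3 + 3 = 6, A[0][1] + B[1][2] = -2 + 8 = 6, A[0][2] + B[2][2] = 1 + 5 = 6) = 6 (attained at k = 0)
  C[1][0] = min over k of (A[1][0] + B[0][0] = 1 + 3 = 4, A[1][1] + B[1][0] = 7 + -3 = 4, A[1][2] + B[2][0] = 2 + -2 = 0) = 0 (attained at k = 2)
  C[1][1] = min over k of (A[1][0] + B[0][1] = 1 + 2 = 3, A[1][1] + B[1][1] = 7 + 7 = 14, A[1][2] + B[2][1] = 2 + 4 = 6) = 3 (attained at k = 0)
  C[1][2] = min over k of (A[1][0] + B[0][2] = 1 + 3 = 4, A[1][1] + B[1][2] = 7 + 8 = 15, A[1][2] + B[2][2] = 2 + 5 = 7) = 4 (attained at k = 0)
  C[2][0] = min over k of (A[2][0] + B[0][0] = 3 + 3 = 6, A[2][1] + B[1][0] = 10 + -3 = 7, A[2][2] + B[2][0] = 3 + -2 = 1) = 1 (attained at k = 2)
  C[2][1] = min over k of (A[2][0] + B[0][1] = 3 + 2 = 5, A[2][1] + B[1][1] = 10 + 7 = 17, A[2][2] + B[2][1] = 3 + 4 = 7) = 5 (attained at k = 0)
  C[2][2] = min over k of (A[2][0] + B[0][2] = 3 + 3 = 6, A[2][1] + B[1][2] = 10 + 8 = 18, A[2][2] + B[2][2] = 3 + 5 = 8) = 6 (attained at k = 0)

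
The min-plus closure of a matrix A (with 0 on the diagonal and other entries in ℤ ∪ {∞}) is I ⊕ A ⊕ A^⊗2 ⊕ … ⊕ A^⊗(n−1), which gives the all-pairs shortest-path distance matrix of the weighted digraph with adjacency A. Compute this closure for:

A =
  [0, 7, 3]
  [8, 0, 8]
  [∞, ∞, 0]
Closure =
  [0, 7, 3]
  [8, 0, 8]
  [∞, ∞, 0]

This is the Floyd-Warshall all-pairs shortest-path computation. For each intermediate vertex k = 0, 1, …, 2, update dist[i][j] ← min(dist[i][j], dist[i][k] + dist[k][j]). The final matrix gives, for each (i, j), the minimum total weight of any directed path from i to j (possibly empty when i = j).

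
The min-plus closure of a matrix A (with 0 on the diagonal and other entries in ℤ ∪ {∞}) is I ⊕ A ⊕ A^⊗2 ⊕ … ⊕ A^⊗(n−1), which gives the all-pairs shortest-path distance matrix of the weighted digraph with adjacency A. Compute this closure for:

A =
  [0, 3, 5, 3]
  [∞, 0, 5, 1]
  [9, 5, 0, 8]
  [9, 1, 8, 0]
Closure =
  [0, 3, 5, 3]
  [10, 0, 5, 1]
  [9, 5, 0, 6]
  [9, 1, 6, 0]

This is the Floyd-Warshall all-pairs shortest-path computation. For each intermediate vertex k = 0, 1, …, 3, update dist[i][j] ← min(dist[i][j], dist[i][k] + dist[k][j]). The final matrix gives, for each (i, j), the minimum total weight of any directed path from i to j (possibly empty when i = j).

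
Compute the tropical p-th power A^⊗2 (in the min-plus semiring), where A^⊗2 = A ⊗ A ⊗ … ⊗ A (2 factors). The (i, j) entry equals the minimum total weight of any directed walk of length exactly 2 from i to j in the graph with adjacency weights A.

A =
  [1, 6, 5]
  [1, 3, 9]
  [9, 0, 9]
A^⊗2 =
  [2, 5, 6]
  [2, 6, 6]
  [1, 3, 9]

Each entry (A^⊗2)_ij equals the minimum over all length-2 walks i = v_0 → v_1 → … → v_2 = j of Σ_t A[v_t][v_{t+1}]. For example, for (i, j) = (0, 2) we minimise over 3 possible intermediate vertex sequences; the minimum is 6, attained along the walk 0 → 0 → 2.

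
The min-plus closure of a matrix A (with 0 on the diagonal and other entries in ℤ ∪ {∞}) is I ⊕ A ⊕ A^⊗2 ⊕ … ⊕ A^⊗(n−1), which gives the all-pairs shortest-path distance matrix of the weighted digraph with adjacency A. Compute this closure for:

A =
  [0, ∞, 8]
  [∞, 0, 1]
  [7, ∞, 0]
Closure =
  [0, ∞, 8]
  [8, 0, 1]
  [7, ∞, 0]

This is the Floyd-Warshall all-pairs shortest-path computation. For each intermediate vertex k = 0, 1, …, 2, update dist[i][j] ← min(dist[i][j], dist[i][k] + dist[k][j]). The final matrix gives, for each (i, j), the minimum total weight of any directed path from i to j (possibly empty when i = j).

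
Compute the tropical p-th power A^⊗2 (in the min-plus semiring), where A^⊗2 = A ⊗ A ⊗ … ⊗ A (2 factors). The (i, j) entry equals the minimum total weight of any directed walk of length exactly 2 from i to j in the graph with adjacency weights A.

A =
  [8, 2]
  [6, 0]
A^⊗2 =
  [8, 2]
  [6, 0]

Each entry (A^⊗2)_ij equals the minimum over all length-2 walks i = v_0 → v_1 → … → v_2 = j of Σ_t A[v_t][v_{t+1}]. For example, for (i, j) = (0, 1) we minimise over 2 possible intermediate vertex sequences; the minimum is 2, attained along the walk 0 → 1 → 1.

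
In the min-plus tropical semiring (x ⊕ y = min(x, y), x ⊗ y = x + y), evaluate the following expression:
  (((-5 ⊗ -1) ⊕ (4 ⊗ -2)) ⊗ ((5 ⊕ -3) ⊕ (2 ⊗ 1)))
(((-5 ⊗ -1) ⊕ (4 ⊗ -2)) ⊗ ((5 ⊕ -3) ⊕ (2 ⊗ 1))) = -9

Expand innermost to outermost. Recall ⊕ takes the minimum of its arguments and ⊗ takes their sum. Working out the expression (((-5 ⊗ -1) ⊕ (4 ⊗ -2)) ⊗ ((5 ⊕ -3) ⊕ (2 ⊗ 1))) gives -9.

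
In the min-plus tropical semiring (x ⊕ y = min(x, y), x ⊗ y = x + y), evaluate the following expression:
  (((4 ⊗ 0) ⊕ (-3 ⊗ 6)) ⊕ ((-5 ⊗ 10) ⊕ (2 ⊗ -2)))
(((4 ⊗ 0) ⊕ (-3 ⊗ 6)) ⊕ ((-5 ⊗ 10) ⊕ (2 ⊗ -2))) = 0

Expand innermost to outermost. Recall ⊕ takes the minimum of its arguments and ⊗ takes their sum. Working out the expression (((4 ⊗ 0) ⊕ (-3 ⊗ 6)) ⊕ ((-5 ⊗ 10) ⊕ (2 ⊗ -2))) gives 0.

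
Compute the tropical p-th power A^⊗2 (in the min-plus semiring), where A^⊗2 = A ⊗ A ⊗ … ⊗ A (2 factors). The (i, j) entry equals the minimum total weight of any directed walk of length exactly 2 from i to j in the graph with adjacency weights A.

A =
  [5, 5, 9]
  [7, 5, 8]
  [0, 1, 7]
A^⊗2 =
  [9, 10, 13]
  [8, 9, 13]
  [5, 5, 9]

Each entry (A^⊗2)_ij equals the minimum over all length-2 walks i = v_0 → v_1 → … → v_2 = j of Σ_t A[v_t][v_{t+1}]. For example, for (i, j) = (0, 2) we minimise over 3 possible intermediate vertex sequences; the minimum is 13, attained along the walk 0 → 1 → 2.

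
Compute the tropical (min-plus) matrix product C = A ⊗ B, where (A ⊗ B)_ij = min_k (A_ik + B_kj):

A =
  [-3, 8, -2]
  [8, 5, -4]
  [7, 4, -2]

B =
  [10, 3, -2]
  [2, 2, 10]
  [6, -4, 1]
A ⊗ B =
  [4, -6, -5]
  [2, -8, -3]
  [4, -6, -1]

Apply the min-plus product entry-by-entry:
  C[0][0] = min over k of (A[0][0] + B[0][0] = -3 + 10 = 7, A[0][1] + B[1][0] = 8 + 2 = 10, A[0][2] + B[2][0] = -2 + 6 = 4) = 4 (attained at k = 2)
  C[0][1] = min over k of (A[0][0] + B[0][1] = -3 + 3 = 0, A[0][1] + B[1][1] = 8 + 2 = 10, A[0][2] + B[2][1] = -2 + -4 = -6) = -6 (attained at k = 2)
  C[0][2] = min over k of (A[0][0] + B[0][2] = -3 + -2 = -5, A[0][1] + B[1][2] = 8 + 10 = 18, A[0][2] + B[2][2] = -2 + 1 = -1) = -5 (attained at k = 0)
  C[1][0] = min over k of (A[1][0] + B[0][0] = 8 + 10 = 18, A[1][1] + B[1][0] = 5 + 2 = 7, A[1][2] + B[2][0] = -4 + 6 = 2) = 2 (attained at k = 2)
  C[1][1] = min over k of (A[1][0] + B[0][1] = 8 + 3 = 11, A[1][1] + B[1][1] = 5 + 2 = 7, A[1][2] + B[2][1] = -4 + -4 = -8) = -8 (attained at k = 2)
  C[1][2] = min over k of (A[1][0] + B[0][2] = 8 + -2 = 6, A[1][1] + B[1][2] = 5 + 10 = 15, A[1][2] + B[2][2] = -4 + 1 = -3) = -3 (attained at k = 2)
  C[2][0] = min over k of (A[2][0] + B[0][0] = 7 + 10 = 17, A[2][1] + B[1][0] = 4 + 2 = 6, A[2][2] + B[2][0] = -2 + 6 = 4) = 4 (attained at k = 2)
  C[2][1] = min over k of (A[2][0] + B[0][1] = 7 + 3 = 10, A[2][1] + B[1][1] = 4 + 2 = 6, A[2][2] + B[2][1] = -2 + -4 = -6) = -6 (attained at k = 2)
  C[2][2] = min over k of (A[2][0] + B[0][2] = 7 + -2 = 5, A[2][1] + B[1][2] = 4 + 10 = 14, A[2][2] + B[2][2] = -2 + 1 = -1) = -1 (attained at k = 2)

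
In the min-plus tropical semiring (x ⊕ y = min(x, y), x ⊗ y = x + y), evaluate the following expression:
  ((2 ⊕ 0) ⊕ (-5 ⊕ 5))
((2 ⊕ 0) ⊕ (-5 ⊕ 5)) = -5

Expand innermost to outermost. Recall ⊕ takes the minimum of its arguments and ⊗ takes their sum. Working out the expression ((2 ⊕ 0) ⊕ (-5 ⊕ 5)) gives -5.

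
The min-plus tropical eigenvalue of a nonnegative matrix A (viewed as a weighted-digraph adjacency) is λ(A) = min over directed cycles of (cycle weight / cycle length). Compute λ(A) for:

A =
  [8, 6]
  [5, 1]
λ(A) = 1

Enumerate directed cycles and compute their means (weight / length). Sample:
  cycle 0 → 0: weight = 8, length = 1, mean = 8/1 ≈ 8.000
  cycle 1 → 1: weight = 1, length = 1, mean = 1/1 ≈ 1.000
  cycle 0 → 1 → 0: weight = 11, length = 2, mean = 11/2 ≈ 5.500
  cycle 1 → 0 → 1: weight = 11, length = 2, mean = 11/2 ≈ 5.500
Minimum mean = 1.000, attained e.g. along the cycle 1 → 1 with weight 1 and length 1. So λ(A) = 1/1 = 1.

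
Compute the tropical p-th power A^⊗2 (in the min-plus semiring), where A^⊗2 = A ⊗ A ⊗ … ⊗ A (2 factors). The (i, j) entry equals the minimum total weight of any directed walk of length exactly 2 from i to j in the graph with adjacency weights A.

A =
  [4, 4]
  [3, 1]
A^⊗2 =
  [7, 5]
  [4, 2]

Each entry (A^⊗2)_ij equals the minimum over all length-2 walks i = v_0 → v_1 → … → v_2 = j of Σ_t A[v_t][v_{t+1}]. For example, for (i, j) = (0, 1) we minimise over 2 possible intermediate vertex sequences; the minimum is 5, attained along the walk 0 → 1 → 1.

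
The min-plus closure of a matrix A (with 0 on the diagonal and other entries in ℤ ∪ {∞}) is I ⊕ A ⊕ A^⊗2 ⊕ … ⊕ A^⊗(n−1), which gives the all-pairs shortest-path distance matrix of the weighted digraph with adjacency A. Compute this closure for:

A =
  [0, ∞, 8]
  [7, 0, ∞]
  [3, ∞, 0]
Closure =
  [0, ∞, 8]
  [7, 0, 15]
  [3, ∞, 0]

This is the Floyd-Warshall all-pairs shortest-path computation. For each intermediate vertex k = 0, 1, …, 2, update dist[i][j] ← min(dist[i][j], dist[i][k] + dist[k][j]). The final matrix gives, for each (i, j), the minimum total weight of any directed path from i to j (possibly empty when i = j).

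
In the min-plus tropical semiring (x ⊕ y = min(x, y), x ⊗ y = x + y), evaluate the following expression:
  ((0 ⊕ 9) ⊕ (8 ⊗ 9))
((0 ⊕ 9) ⊕ (8 ⊗ 9)) = 0

Expand innermost to outermost. Recall ⊕ takes the minimum of its arguments and ⊗ takes their sum. Working out the expression ((0 ⊕ 9) ⊕ (8 ⊗ 9)) gives 0.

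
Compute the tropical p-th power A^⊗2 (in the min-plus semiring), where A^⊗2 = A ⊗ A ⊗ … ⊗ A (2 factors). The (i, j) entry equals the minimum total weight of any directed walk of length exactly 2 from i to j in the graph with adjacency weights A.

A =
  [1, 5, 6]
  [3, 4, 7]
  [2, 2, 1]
A^⊗2 =
  [2, 6, 7]
  [4, 8, 8]
  [3, 3, 2]

Each entry (A^⊗2)_ij equals the minimum over all length-2 walks i = v_0 → v_1 → … → v_2 = j of Σ_t A[v_t][v_{t+1}]. For example, for (i, j) = (0, 2) we minimise over 3 possible intermediate vertex sequences; the minimum is 7, attained along the walk 0 → 0 → 2.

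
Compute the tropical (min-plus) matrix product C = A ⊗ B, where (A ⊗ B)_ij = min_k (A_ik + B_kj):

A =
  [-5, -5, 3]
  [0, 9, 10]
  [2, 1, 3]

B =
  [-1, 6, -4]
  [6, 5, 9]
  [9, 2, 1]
A ⊗ B =
  [-6, 0, -9]
  [-1, 6, -4]
  [1, 5, -2]

Apply the min-plus product entry-by-entry:
  C[0][0] = min over k of (A[0][0] + B[0][0] = -5 + -1 = -6, A[0][1] + B[1][0] = -5 + 6 = 1, A[0][2] + B[2][0] = 3 + 9 = 12) = -6 (attained at k = 0)
  C[0][1] = min over k of (A[0][0] + B[0][1] = -5 + 6 = 1, A[0][1] + B[1][1] = -5 + 5 = 0, A[0][2] + B[2][1] = 3 + 2 = 5) = 0 (attained at k = 1)
  C[0][2] = min over k of (A[0][0] + B[0][2] = -5 + -4 = -9, A[0][1] + B[1][2] = -5 + 9 = 4, A[0][2] + B[2][2] = 3 + 1 = 4) = -9 (attained at k = 0)
  C[1][0] = min over k of (A[1][0] + B[0][0] = 0 + -1 = -1, A[1][1] + B[1][0] = 9 + 6 = 15, A[1][2] + B[2][0] = 10 + 9 = 19) = -1 (attained at k = 0)
  C[1][1] = min over k of (A[1][0] + B[0][1] = 0 + 6 = 6, A[1][1] + B[1][1] = 9 + 5 = 14, A[1][2] + B[2][1] = 10 + 2 = 12) = 6 (attained at k = 0)
  C[1][2] = min over k of (A[1][0] + B[0][2] = 0 + -4 = -4, A[1][1] + B[1][2] = 9 + 9 = 18, A[1][2] + B[2][2] = 10 + 1 = 11) = -4 (attained at k = 0)
  C[2][0] = min over k of (A[2][0] + B[0][0] = 2 + -1 = 1, A[2][1] + B[1][0] = 1 + 6 = 7, A[2][2] + B[2][0] = 3 + 9 = 12) = 1 (attained at k = 0)
  C[2][1] = min over k of (A[2][0] + B[0][1] = 2 + 6 = 8, A[2][1] + B[1][1] = 1 + 5 = 6, A[2][2] + B[2][1] = 3 + 2 = 5) = 5 (attained at k = 2)
  C[2][2] = min over k of (A[2][0] + B[0][2] = 2 + -4 = -2, A[2][1] + B[1][2] = 1 + 9 = 10, A[2][2] + B[2][2] = 3 + 1 = 4) = -2 (attained at k = 0)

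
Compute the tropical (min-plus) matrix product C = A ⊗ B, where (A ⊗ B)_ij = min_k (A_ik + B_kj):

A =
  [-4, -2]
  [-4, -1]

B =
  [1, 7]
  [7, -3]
A ⊗ B =
  [-3, -5]
  [-3, -4]

Apply the min-plus product entry-by-entry:
  C[0][0] = min over k of (A[0][0] + B[0][0] = -4 + 1 = -3, A[0][1] + B[1][0] = -2 + 7 = 5) = -3 (attained at k = 0)
  C[0][1] = min over k of (A[0][0] + B[0][1] = -4 + 7 = 3, A[0][1] + B[1][1] = -2 + -3 = -5) = -5 (attained at k = 1)
  C[1][0] = min over k of (A[1][0] + B[0][0] = -4 + 1 = -3, A[1][1] + B[1][0] = -1 + 7 = 6) = -3 (attained at k = 0)
  C[1][1] = min over k of (A[1][0] + B[0][1] = -4 + 7 = 3, A[1][1] + B[1][1] = -1 + -3 = -4) = -4 (attained at k = 1)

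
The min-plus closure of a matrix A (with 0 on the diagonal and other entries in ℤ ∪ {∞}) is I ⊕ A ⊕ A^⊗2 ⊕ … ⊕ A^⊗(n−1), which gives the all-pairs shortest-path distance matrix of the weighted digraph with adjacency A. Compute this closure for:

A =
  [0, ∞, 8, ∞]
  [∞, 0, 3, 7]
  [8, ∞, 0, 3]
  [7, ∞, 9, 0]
Closure =
  [0, ∞, 8, 11]
  [11, 0, 3, 6]
  [8, ∞, 0, 3]
  [7, ∞, 9, 0]

This is the Floyd-Warshall all-pairs shortest-path computation. For each intermediate vertex k = 0, 1, …, 3, update dist[i][j] ← min(dist[i][j], dist[i][k] + dist[k][j]). The final matrix gives, for each (i, j), the minimum total weight of any directed path from i to j (possibly empty when i = j).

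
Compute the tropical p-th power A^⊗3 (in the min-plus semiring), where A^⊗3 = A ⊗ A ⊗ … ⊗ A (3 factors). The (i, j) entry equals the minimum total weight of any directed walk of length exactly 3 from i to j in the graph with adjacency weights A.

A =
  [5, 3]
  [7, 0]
A^⊗3 =
  [10, 3]
  [7, 0]

Each entry (A^⊗3)_ij equals the minimum over all length-3 walks i = v_0 → v_1 → … → v_3 = j of Σ_t A[v_t][v_{t+1}]. For example, for (i, j) = (0, 1) we minimise over 4 possible intermediate vertex sequences; the minimum is 3, attained along the walk 0 → 1 → 1 → 1.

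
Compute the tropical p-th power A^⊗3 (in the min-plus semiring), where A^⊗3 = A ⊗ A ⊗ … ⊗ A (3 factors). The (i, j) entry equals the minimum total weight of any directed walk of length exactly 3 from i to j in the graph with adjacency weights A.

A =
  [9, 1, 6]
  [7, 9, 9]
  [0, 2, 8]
A^⊗3 =
  [10, 7, 12]
  [13, 10, 15]
  [6, 8, 10]

Each entry (A^⊗3)_ij equals the minimum over all length-3 walks i = v_0 → v_1 → … → v_3 = j of Σ_t A[v_t][v_{t+1}]. For example, for (i, j) = (0, 2) we minimise over 9 possible intermediate vertex sequences; the minimum is 12, attained along the walk 0 → 2 → 0 → 2.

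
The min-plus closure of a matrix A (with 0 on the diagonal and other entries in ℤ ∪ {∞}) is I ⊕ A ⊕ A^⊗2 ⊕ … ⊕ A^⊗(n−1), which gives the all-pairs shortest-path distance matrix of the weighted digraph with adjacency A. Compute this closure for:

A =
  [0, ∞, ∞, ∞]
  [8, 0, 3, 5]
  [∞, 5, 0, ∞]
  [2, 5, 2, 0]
Closure =
  [0, ∞, ∞, ∞]
  [7, 0, 3, 5]
  [12, 5, 0, 10]
  [2, 5, 2, 0]

This is the Floyd-Warshall all-pairs shortest-path computation. For each intermediate vertex k = 0, 1, …, 3, update dist[i][j] ← min(dist[i][j], dist[i][k] + dist[k][j]). The final matrix gives, for each (i, j), the minimum total weight of any directed path from i to j (possibly empty when i = j).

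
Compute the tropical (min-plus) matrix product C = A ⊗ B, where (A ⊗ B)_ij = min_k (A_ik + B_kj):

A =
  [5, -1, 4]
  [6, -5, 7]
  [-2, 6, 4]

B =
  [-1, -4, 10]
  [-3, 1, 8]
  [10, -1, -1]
A ⊗ B =
  [-4, 0, 3]
  [-8, -4, 3]
  [-3, -6, 3]

Apply the min-plus product entry-by-entry:
  C[0][0] = min over k of (A[0][0] + B[0][0] = 5 + -1 = 4, A[0][1] + B[1][0] = -1 + -3 = -4, A[0][2] + B[2][0] = 4 + 10 = 14) = -4 (attained at k = 1)
  C[0][1] = min over k of (A[0][0] + B[0][1] = 5 + -4 = 1, A[0][1] + B[1][1] = -1 + 1 = 0, A[0][2] + B[2][1] = 4 + -1 = 3) = 0 (attained at k = 1)
  C[0][2] = min over k of (A[0][0] + B[0][2] = 5 + 10 = 15, A[0][1] + B[1][2] = -1 + 8 = 7, A[0][2] + B[2][2] = 4 + -1 = 3) = 3 (attained at k = 2)
  C[1][0] = min over k of (A[1][0] + B[0][0] = 6 + -1 = 5, A[1][1] + B[1][0] = -5 + -3 = -8, A[1][2] + B[2][0] = 7 + 10 = 17) = -8 (attained at k = 1)
  C[1][1] = min over k of (A[1][0] + B[0][1] = 6 + -4 = 2, A[1][1] + B[1][1] = -5 + 1 = -4, A[1][2] + B[2][1] = 7 + -1 = 6) = -4 (attained at k = 1)
  C[1][2] = min over k of (A[1][0] + B[0][2] = 6 + 10 = 16, A[1][1] + B[1][2] = -5 + 8 = 3, A[1][2] + B[2][2] = 7 + -1 = 6) = 3 (attained at k = 1)
  C[2][0] = min over k of (A[2][0] + B[0][0] = -2 + -1 = -3, A[2][1] + B[1][0] = 6 + -3 = 3, A[2][2] + B[2][0] = 4 + 10 = 14) = -3 (attained at k = 0)
  C[2][1] = min over k of (A[2][0] + B[0][1] = -2 + -4 = -6, A[2][1] + B[1][1] = 6 + 1 = 7, A[2][2] + B[2][1] = 4 + -1 = 3) = -6 (attained at k = 0)
  C[2][2] = min over k of (A[2][0] + B[0][2] = -2 + 10 = 8, A[2][1] + B[1][2] = 6 + 8 = 14, A[2][2] + B[2][2] = 4 + -1 = 3) = 3 (attained at k = 2)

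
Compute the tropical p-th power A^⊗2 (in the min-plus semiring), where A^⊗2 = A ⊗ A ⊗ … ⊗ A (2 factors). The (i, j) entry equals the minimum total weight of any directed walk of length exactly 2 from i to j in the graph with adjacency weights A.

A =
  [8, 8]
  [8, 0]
A^⊗2 =
  [16, 8]
  [8, 0]

Each entry (A^⊗2)_ij equals the minimum over all length-2 walks i = v_0 → v_1 → … → v_2 = j of Σ_t A[v_t][v_{t+1}]. For example, for (i, j) = (0, 1) we minimise over 2 possible intermediate vertex sequences; the minimum is 8, attained along the walk 0 → 1 → 1.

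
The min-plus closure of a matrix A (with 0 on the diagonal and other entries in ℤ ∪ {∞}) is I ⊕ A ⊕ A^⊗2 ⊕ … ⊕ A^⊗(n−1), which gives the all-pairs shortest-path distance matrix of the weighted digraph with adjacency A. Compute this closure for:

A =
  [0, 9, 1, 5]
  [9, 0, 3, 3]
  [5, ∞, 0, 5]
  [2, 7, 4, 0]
Closure =
  [0, 9, 1, 5]
  [5, 0, 3, 3]
  [5, 12, 0, 5]
  [2, 7, 3, 0]

This is the Floyd-Warshall all-pairs shortest-path computation. For each intermediate vertex k = 0, 1, …, 3, update dist[i][j] ← min(dist[i][j], dist[i][k] + dist[k][j]). The final matrix gives, for each (i, j), the minimum total weight of any directed path from i to j (possibly empty when i = j).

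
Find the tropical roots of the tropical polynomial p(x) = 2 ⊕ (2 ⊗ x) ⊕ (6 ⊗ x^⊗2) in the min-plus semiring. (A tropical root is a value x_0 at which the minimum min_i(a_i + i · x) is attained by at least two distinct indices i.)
Roots: {-4, 0}

Each tropical root is a break point of the lower envelope of the lines y = a_i + i · x (there are 3 lines, with slopes 0, 1, ..., 2). Only the lines that attain the minimum somewhere contribute to roots; other lines are dominated. Here the surviving (envelope) indices are i = 2, i = 1, i = 0.
Intersections between consecutive envelope lines give the roots: for adjacent envelope indices i < j the intersection is x = (a_i − a_j) / (j − i). Reading off the sorted break points: {-4, 0}.
Verification: at each break x_0, at least two indices attain the minimum of min_i(a_i + i · x_0).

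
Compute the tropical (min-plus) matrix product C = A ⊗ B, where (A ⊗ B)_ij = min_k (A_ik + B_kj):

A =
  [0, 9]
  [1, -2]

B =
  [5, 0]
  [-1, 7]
A ⊗ B =
  [5, 0]
  [-3, 1]

Apply the min-plus product entry-by-entry:
  C[0][0] = min over k of (A[0][0] + B[0][0] = 0 + 5 = 5, A[0][1] + B[1][0] = 9 + -1 = 8) = 5 (attained at k = 0)
  C[0][1] = min over k of (A[0][0] + B[0][1] = 0 + 0 = 0, A[0][1] + B[1][1] = 9 + 7 = 16) = 0 (attained at k = 0)
  C[1][0] = min over k of (A[1][0] + B[0][0] = 1 + 5 = 6, A[1][1] + B[1][0] = -2 + -1 = -3) = -3 (attained at k = 1)
  C[1][1] = min over k of (A[1][0] + B[0][1] = 1 + 0 = 1, A[1][1] + B[1][1] = -2 + 7 = 5) = 1 (attained at k = 0)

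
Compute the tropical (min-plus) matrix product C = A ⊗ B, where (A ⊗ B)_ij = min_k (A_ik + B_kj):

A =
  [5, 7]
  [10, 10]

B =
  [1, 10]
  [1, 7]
A ⊗ B =
  [6, 14]
  [11, 17]

Apply the min-plus product entry-by-entry:
  C[0][0] = min over k of (A[0][0] + B[0][0] = 5 + 1 = 6, A[0][1] + B[1][0] = 7 + 1 = 8) = 6 (attained at k = 0)
  C[0][1] = min over k of (A[0][0] + B[0][1] = 5 + 10 = 15, A[0][1] + B[1][1] = 7 + 7 = 14) = 14 (attained at k = 1)
  C[1][0] = min over k of (A[1][0] + B[0][0] = 10 + 1 = 11, A[1][1] + B[1][0] = 10 + 1 = 11) = 11 (attained at k = 0)
  C[1][1] = min over k of (A[1][0] + B[0][1] = 10 + 10 = 20, A[1][1] + B[1][1] = 10 + 7 = 17) = 17 (attained at k = 1)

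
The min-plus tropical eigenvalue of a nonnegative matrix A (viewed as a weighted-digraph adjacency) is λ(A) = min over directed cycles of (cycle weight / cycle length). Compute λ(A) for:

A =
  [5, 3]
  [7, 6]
λ(A) = 5

Enumerate directed cycles and compute their means (weight / length). Sample:
  cycle 0 → 0: weight = 5, length = 1, mean = 5/1 ≈ 5.000
  cycle 1 → 1: weight = 6, length = 1, mean = 6/1 ≈ 6.000
  cycle 0 → 1 → 0: weight = 10, length = 2, mean = 10/2 ≈ 5.000
  cycle 1 → 0 → 1: weight = 10, length = 2, mean = 10/2 ≈ 5.000
Minimum mean = 5.000, attained e.g. along the cycle 0 → 0 with weight 5 and length 1. So λ(A) = 5/1 = 5.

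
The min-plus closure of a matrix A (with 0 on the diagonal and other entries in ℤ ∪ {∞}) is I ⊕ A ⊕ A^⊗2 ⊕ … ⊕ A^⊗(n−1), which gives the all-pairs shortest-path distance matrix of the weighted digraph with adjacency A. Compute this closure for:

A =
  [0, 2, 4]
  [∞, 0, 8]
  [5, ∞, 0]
Closure =
  [0, 2, 4]
  [13, 0, 8]
  [5, 7, 0]

This is the Floyd-Warshall all-pairs shortest-path computation. For each intermediate vertex k = 0, 1, …, 2, update dist[i][j] ← min(dist[i][j], dist[i][k] + dist[k][j]). The final matrix gives, for each (i, j), the minimum total weight of any directed path from i to j (possibly empty when i = j).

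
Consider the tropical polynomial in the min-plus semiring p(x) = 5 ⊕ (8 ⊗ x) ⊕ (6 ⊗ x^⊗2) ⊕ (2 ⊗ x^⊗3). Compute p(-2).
p(-2) = -4

A tropical monomial a ⊗ x^⊗i evaluates to a + i · x. Evaluating each term at x = -2:
  Term 0 contributes 5 + 0 · -2 = 5
  Term 1 contributes 8 + 1 · -2 = 6
  Term 2 contributes 6 + 2 · -2 = 2
  Term 3 contributes 2 + 3 · -2 = -4
p(-2) = ⊕ of these = min[5, 6, 2, -4] = -4.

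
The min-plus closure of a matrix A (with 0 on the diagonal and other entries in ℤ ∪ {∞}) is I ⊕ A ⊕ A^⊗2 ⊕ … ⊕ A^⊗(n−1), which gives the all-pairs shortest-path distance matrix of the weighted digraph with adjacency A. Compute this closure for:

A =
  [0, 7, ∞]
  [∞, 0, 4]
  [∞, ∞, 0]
Closure =
  [0, 7, 11]
  [∞, 0, 4]
  [∞, ∞, 0]

This is the Floyd-Warshall all-pairs shortest-path computation. For each intermediate vertex k = 0, 1, …, 2, update dist[i][j] ← min(dist[i][j], dist[i][k] + dist[k][j]). The final matrix gives, for each (i, j), the minimum total weight of any directed path from i to j (possibly empty when i = j).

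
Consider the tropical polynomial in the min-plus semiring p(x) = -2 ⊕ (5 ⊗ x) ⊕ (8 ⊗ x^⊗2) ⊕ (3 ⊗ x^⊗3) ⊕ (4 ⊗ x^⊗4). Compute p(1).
p(1) = -2

A tropical monomial a ⊗ x^⊗i evaluates to a + i · x. Evaluating each term at x = 1:
  Term 0 contributes -2 + 0 · 1 = -2
  Term 1 contributes 5 + 1 · 1 = 6
  Term 2 contributes 8 + 2 · 1 = 10
  Term 3 contributes 3 + 3 · 1 = 6
  Term 4 contributes 4 + 4 · 1 = 8
p(1) = ⊕ of these = min[-2, 6, 10, 6, 8] = -2.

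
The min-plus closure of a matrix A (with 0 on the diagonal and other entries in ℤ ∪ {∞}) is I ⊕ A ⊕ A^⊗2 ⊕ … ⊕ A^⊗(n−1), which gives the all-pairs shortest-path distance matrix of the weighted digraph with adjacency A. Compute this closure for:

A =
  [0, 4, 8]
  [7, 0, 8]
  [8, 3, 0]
Closure =
  [0, 4, 8]
  [7, 0, 8]
  [8, 3, 0]

This is the Floyd-Warshall all-pairs shortest-path computation. For each intermediate vertex k = 0, 1, …, 2, update dist[i][j] ← min(dist[i][j], dist[i][k] + dist[k][j]). The final matrix gives, for each (i, j), the minimum total weight of any directed path from i to j (possibly empty when i = j).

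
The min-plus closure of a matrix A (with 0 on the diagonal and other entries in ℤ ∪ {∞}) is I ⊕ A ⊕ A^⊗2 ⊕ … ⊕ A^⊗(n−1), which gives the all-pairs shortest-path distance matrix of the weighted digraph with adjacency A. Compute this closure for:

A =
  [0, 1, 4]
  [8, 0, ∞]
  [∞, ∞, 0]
Closure =
  [0, 1, 4]
  [8, 0, 12]
  [∞, ∞, 0]

This is the Floyd-Warshall all-pairs shortest-path computation. For each intermediate vertex k = 0, 1, …, 2, update dist[i][j] ← min(dist[i][j], dist[i][k] + dist[k][j]). The final matrix gives, for each (i, j), the minimum total weight of any directed path from i to j (possibly empty when i = j).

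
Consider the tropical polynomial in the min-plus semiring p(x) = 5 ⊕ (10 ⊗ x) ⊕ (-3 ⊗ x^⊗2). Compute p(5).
p(5) = 5

A tropical monomial a ⊗ x^⊗i evaluates to a + i · x. Evaluating each term at x = 5:
  Term 0 contributes 5 + 0 · 5 = 5
  Term 1 contributes 10 + 1 · 5 = 15
  Term 2 contributes -3 + 2 · 5 = 7
p(5) = ⊕ of these = min[5, 15, 7] = 5.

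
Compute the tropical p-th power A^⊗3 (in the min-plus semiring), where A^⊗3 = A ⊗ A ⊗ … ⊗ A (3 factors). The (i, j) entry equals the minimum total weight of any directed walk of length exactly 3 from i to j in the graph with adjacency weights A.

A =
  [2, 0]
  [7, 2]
A^⊗3 =
  [6, 4]
  [11, 6]

Each entry (A^⊗3)_ij equals the minimum over all length-3 walks i = v_0 → v_1 → … → v_3 = j of Σ_t A[v_t][v_{t+1}]. For example, for (i, j) = (0, 1) we minimise over 4 possible intermediate vertex sequences; the minimum is 4, attained along the walk 0 → 0 → 0 → 1.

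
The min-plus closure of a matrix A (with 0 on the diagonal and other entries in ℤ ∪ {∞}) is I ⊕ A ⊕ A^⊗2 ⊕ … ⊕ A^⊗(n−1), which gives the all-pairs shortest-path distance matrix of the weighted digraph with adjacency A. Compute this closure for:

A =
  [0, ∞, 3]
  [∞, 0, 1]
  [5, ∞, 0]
Closure =
  [0, ∞, 3]
  [6, 0, 1]
  [5, ∞, 0]

This is the Floyd-Warshall all-pairs shortest-path computation. For each intermediate vertex k = 0, 1, …, 2, update dist[i][j] ← min(dist[i][j], dist[i][k] + dist[k][j]). The final matrix gives, for each (i, j), the minimum total weight of any directed path from i to j (possibly empty when i = j).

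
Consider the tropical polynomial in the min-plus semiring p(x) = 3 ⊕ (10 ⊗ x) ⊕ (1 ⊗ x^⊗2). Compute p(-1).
p(-1) = -1

A tropical monomial a ⊗ x^⊗i evaluates to a + i · x. Evaluating each term at x = -1:
  Term 0 contributes 3 + 0 · -1 = 3
  Term 1 contributes 10 + 1 · -1 = 9
  Term 2 contributes 1 + 2 · -1 = -1
p(-1) = ⊕ of these = min[3, 9, -1] = -1.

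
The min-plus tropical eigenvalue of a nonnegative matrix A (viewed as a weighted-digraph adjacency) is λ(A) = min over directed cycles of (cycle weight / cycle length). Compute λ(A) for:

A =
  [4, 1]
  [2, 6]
λ(A) = 3/2

Enumerate directed cycles and compute their means (weight / length). Sample:
  cycle 0 → 0: weight = 4, length = 1, mean = 4/1 ≈ 4.000
  cycle 1 → 1: weight = 6, length = 1, mean = 6/1 ≈ 6.000
  cycle 0 → 1 → 0: weight = 3, length = 2, mean = 3/2 ≈ 1.500
  cycle 1 → 0 → 1: weight = 3, length = 2, mean = 3/2 ≈ 1.500
Minimum mean = 1.500, attained e.g. along the cycle 0 → 1 → 0 with weight 3 and length 2. So λ(A) = 3/2 = 3/2.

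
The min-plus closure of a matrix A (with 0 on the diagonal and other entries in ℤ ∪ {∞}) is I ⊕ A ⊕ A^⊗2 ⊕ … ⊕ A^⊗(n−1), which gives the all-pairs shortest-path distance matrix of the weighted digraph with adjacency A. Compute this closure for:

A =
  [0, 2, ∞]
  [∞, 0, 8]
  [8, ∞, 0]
Closure =
  [0, 2, 10]
  [16, 0, 8]
  [8, 10, 0]

This is the Floyd-Warshall all-pairs shortest-path computation. For each intermediate vertex k = 0, 1, …, 2, update dist[i][j] ← min(dist[i][j], dist[i][k] + dist[k][j]). The final matrix gives, for each (i, j), the minimum total weight of any directed path from i to j (possibly empty when i = j).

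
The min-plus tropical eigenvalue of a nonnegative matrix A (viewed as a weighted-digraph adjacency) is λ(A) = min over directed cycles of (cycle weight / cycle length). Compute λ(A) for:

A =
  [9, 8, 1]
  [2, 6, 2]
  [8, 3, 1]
λ(A) = 1

Enumerate directed cycles and compute their means (weight / length). Sample:
  cycle 0 → 0: weight = 9, length = 1, mean = 9/1 ≈ 9.000
  cycle 1 → 1: weight = 6, length = 1, mean = 6/1 ≈ 6.000
  cycle 2 → 2: weight = 1, length = 1, mean = 1/1 ≈ 1.000
  cycle 0 → 1 → 0: weight = 10, length = 2, mean = 10/2 ≈ 5.000
  cycle 0 → 2 → 0: weight = 9, length = 2, mean = 9/2 ≈ 4.500
  cycle 1 → 0 → 1: weight = 10, length = 2, mean = 10/2 ≈ 5.000
Minimum mean = 1.000, attained e.g. along the cycle 2 → 2 with weight 1 and length 1. So λ(A) = 1/1 = 1.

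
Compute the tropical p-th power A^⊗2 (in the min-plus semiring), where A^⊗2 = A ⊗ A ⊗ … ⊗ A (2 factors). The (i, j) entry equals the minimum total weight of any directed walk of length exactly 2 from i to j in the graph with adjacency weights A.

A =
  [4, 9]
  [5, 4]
A^⊗2 =
  [8, 13]
  [9, 8]

Each entry (A^⊗2)_ij equals the minimum over all length-2 walks i = v_0 → v_1 → … → v_2 = j of Σ_t A[v_t][v_{t+1}]. For example, for (i, j) = (0, 1) we minimise over 2 possible intermediate vertex sequences; the minimum is 13, attained along the walk 0 → 0 → 1.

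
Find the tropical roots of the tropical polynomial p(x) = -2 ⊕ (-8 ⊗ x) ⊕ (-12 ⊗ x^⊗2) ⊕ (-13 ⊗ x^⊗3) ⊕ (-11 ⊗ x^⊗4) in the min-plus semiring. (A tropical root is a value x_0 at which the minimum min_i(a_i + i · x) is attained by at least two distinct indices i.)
Roots: {-2, 1, 4, 6}

Each tropical root is a break point of the lower envelope of the lines y = a_i + i · x (there are 5 lines, with slopes 0, 1, ..., 4). Only the lines that attain the minimum somewhere contribute to roots; other lines are dominated. Here the surviving (envelope) indices are i = 4, i = 3, i = 2, i = 1, i = 0.
Intersections between consecutive envelope lines give the roots: for adjacent envelope indices i < j the intersection is x = (a_i − a_j) / (j − i). Reading off the sorted break points: {-2, 1, 4, 6}.
Verification: at each break x_0, at least two indices attain the minimum of min_i(a_i + i · x_0).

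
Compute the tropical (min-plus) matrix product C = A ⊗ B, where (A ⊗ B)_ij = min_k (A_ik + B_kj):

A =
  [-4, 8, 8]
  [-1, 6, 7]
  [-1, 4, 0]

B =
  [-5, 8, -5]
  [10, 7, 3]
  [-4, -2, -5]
A ⊗ B =
  [-9, 4, -9]
  [-6, 5, -6]
  [-6, -2, -6]

Apply the min-plus product entry-by-entry:
  C[0][0] = min over k of (A[0][0] + B[0][0] = -4 + -5 = -9, A[0][1] + B[1][0] = 8 + 10 = 18, A[0][2] + B[2][0] = 8 + -4 = 4) = -9 (attained at k = 0)
  C[0][1] = min over k of (A[0][0] + B[0][1] = -4 + 8 = 4, A[0][1] + B[1][1] = 8 + 7 = 15, A[0][2] + B[2][1] = 8 + -2 = 6) = 4 (attained at k = 0)
  C[0][2] = min over k of (A[0][0] + B[0][2] = -4 + -5 = -9, A[0][1] + B[1][2] = 8 + 3 = 11, A[0][2] + B[2][2] = 8 + -5 = 3) = -9 (attained at k = 0)
  C[1][0] = min over k of (A[1][0] + B[0][0] = -1 + -5 = -6, A[1][1] + B[1][0] = 6 + 10 = 16, A[1][2] + B[2][0] = 7 + -4 = 3) = -6 (attained at k = 0)
  C[1][1] = min over k of (A[1][0] + B[0][1] = -1 + 8 = 7, A[1][1] + B[1][1] = 6 + 7 = 13, A[1][2] + B[2][1] = 7 + -2 = 5) = 5 (attained at k = 2)
  C[1][2] = min over k of (A[1][0] + B[0][2] = -1 + -5 = -6, A[1][1] + B[1][2] = 6 + 3 = 9, A[1][2] + B[2][2] = 7 + -5 = 2) = -6 (attained at k = 0)
  C[2][0] = min over k of (A[2][0] + B[0][0] = -1 + -5 = -6, A[2][1] + B[1][0] = 4 + 10 = 14, A[2][2] + B[2][0] = 0 + -4 = -4) = -6 (attained at k = 0)
  C[2][1] = min over k of (A[2][0] + B[0][1] = -1 + 8 = 7, A[2][1] + B[1][1] = 4 + 7 = 11, A[2][2] + B[2][1] = 0 + -2 = -2) = -2 (attained at k = 2)
  C[2][2] = min over k of (A[2][0] + B[0][2] = -1 + -5 = -6, A[2][1] + B[1][2] = 4 + 3 = 7, A[2][2] + B[2][2] = 0 + -5 = -5) = -6 (attained at k = 0)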